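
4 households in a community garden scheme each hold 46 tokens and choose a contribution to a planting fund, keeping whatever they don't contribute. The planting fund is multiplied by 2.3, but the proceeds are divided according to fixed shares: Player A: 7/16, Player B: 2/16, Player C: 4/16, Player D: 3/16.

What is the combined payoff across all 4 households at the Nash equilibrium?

243.80 tokens

Player j's private return per contributed unit is 2.3 × (j's share). Contributing is weakly dominant for j when that share is at least 1/2.3 = 0.4348, and contributing 0 is dominant otherwise.
Only Player A (7/16) clears that bar, contributing 46; the remaining 3 contribute 0. Total contributed: 46.
The planting fund pays out 2.3 × 46 = 105.80 in total (split across the unequal shares, but the aggregate is all that matters for the group sum).
The 3 free-riders keep 46 each, adding 138. Group total = 138 + 105.80 = 243.80.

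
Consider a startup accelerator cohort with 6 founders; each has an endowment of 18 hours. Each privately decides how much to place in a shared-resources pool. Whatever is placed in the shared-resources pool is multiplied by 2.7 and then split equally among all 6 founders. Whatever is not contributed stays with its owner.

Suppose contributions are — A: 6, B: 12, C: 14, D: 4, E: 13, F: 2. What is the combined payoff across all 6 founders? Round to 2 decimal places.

194.70 hours

Total contributed: 6 + 12 + 14 + 4 + 13 + 2 = 51; total kept: 6 × 18 − 51 = 57.
The shared-resources pool pays out 2.7 × 51 = 137.70 in aggregate.
Group total = 57 + 137.70 = 194.70.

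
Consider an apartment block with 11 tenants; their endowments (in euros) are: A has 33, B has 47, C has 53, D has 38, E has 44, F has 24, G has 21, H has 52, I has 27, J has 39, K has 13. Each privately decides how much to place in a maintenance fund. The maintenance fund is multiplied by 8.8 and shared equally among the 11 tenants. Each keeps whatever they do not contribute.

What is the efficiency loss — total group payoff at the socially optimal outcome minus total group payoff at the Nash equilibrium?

The private return per contributed unit is 8.8/11 = 0.8000 < 1 for every player regardless of endowment, so the Nash equilibrium is zero contribution and the group total is Σ E_j = 33 + 47 + 53 + 38 + 44 + 24 + 21 + 52 + 27 + 39 + 13 = 391.
Each contributed unit returns 8.800 to the group, so the social optimum is full contribution by everyone: group total = 8.800 × 391 = 3440.80.
Efficiency loss = (8.800 − 1) × 391 = 3049.80.

3049.80 euros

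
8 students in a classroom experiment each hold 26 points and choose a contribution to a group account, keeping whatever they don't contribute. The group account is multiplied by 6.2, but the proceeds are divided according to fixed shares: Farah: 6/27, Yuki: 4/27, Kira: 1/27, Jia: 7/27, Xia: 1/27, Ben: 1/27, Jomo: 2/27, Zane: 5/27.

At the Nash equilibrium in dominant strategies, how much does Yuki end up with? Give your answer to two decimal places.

Each unit j contributes comes back to j as 6.2 × (j's share), so j prefers to contribute only if that share exceeds 1/6.2 = 0.1613; otherwise keeping the unit dominates.
Farah, Jia and Zane are above the threshold, contributing 26 each; the remaining 5 contribute 0. Total contributed: 78.
Yuki keeps 26 and receives 6.2 × 78 × 4/27 = 71.64 from the group account, for a payoff of 97.64.

97.64 points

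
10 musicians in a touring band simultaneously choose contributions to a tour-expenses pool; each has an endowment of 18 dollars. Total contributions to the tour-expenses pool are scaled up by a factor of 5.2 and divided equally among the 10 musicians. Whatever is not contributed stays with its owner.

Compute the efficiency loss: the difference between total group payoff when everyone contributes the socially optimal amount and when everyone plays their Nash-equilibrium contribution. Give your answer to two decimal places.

Each contributed unit returns 5.2/10 = 0.5200 to its contributor — below 1 — so contributing 0 is dominant for every player. At the Nash equilibrium everyone keeps their 18, and the group total is 10 × 18 = 180.
Each contributed unit returns 5.200 to the group as a whole (0.5200 to each of 10 players), which exceeds 1, so the social optimum is full contribution: group total = 5.200 × 180 = 936.00.
Efficiency loss = 936.00 − 180 = 756.00.

756.00 dollars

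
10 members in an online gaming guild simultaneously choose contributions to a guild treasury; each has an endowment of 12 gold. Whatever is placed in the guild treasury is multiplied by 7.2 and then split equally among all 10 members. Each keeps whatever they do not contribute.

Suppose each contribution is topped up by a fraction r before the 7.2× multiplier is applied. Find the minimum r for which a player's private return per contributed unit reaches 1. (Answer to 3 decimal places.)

With matching at rate r, one contributed unit becomes (1 + r) in the guild treasury and returns 7.2 × (1 + r) / 10 to the contributor.
Setting this equal to 1: 1 + r = 10/7.2 = 1.3889.
So the minimum matching rate is r = 1.3889 − 1 = 0.389.

0.389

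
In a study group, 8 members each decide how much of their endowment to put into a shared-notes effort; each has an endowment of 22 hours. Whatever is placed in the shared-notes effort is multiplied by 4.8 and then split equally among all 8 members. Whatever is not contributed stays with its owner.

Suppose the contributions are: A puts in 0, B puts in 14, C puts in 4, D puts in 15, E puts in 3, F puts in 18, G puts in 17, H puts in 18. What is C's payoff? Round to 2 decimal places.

Total contributed: 0 + 14 + 4 + 15 + 3 + 18 + 17 + 18 = 89.
Each receives 4.8 × 89 / 8 = 53.40 from the shared-notes effort.
C keeps 22 − 4 = 18, so C's payoff is 18 + 53.40 = 71.40.

71.40 hours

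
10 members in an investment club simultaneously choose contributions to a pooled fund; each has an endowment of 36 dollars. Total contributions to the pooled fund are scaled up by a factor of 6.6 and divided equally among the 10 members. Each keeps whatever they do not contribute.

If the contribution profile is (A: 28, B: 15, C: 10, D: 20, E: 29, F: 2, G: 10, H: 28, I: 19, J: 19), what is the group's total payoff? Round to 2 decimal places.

1368.00 dollars

Total contributed: 28 + 15 + 10 + 20 + 29 + 2 + 10 + 28 + 19 + 19 = 180; total kept: 10 × 36 − 180 = 180.
The pooled fund pays out 6.6 × 180 = 1188.00 in aggregate.
Group total = 180 + 1188.00 = 1368.00.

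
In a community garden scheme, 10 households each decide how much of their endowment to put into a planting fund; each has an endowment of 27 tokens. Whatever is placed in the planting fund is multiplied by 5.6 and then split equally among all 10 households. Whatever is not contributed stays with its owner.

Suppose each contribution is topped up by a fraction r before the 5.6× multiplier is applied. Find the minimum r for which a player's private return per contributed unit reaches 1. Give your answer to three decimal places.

With matching at rate r, one contributed unit becomes (1 + r) in the planting fund and returns 5.6 × (1 + r) / 10 to the contributor.
Setting this equal to 1: 1 + r = 10/5.6 = 1.7857.
So the minimum matching rate is r = 1.7857 − 1 = 0.786.

0.786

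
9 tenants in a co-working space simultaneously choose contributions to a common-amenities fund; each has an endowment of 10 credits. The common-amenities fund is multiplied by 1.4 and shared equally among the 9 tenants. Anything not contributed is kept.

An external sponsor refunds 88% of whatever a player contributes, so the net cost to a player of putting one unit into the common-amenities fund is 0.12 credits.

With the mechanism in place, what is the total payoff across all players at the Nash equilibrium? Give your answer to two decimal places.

205.20 credits

The effective private return per unit is now (1.4/9) / 0.12 = 1.2963 > 1, so every player's dominant strategy flips to full contribution.
At the Nash equilibrium everyone contributes 10. Group total payoff = 9 × (10 × 0.88 + 1.4 × 10) = 205.20.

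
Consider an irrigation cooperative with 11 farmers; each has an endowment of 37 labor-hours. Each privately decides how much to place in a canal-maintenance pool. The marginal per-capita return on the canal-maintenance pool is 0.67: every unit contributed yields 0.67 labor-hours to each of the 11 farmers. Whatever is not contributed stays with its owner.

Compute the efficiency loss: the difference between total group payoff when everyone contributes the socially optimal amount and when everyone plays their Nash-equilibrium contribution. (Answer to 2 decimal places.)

The private return per contributed unit is 0.67 < 1, so contributing 0 is dominant for every player. At the Nash equilibrium everyone keeps their 37, and the group total is 11 × 37 = 407.
Each contributed unit returns 7.370 to the group as a whole (0.67 to each of 11 players), which exceeds 1, so the social optimum is full contribution: group total = 7.370 × 407 = 2999.59.
Efficiency loss = 2999.59 − 407 = 2592.59.

2592.59 labor-hours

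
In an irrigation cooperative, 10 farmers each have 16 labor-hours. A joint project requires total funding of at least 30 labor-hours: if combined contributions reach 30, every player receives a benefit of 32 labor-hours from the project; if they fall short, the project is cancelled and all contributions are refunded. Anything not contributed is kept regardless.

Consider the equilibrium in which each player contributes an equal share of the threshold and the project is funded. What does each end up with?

45 labor-hours

Equal share of the threshold: 30/10 = 3.
At this profile no one gains by cutting their contribution: any cut drops the total below 30, the project is cancelled, contributions are refunded, and the deviator ends with 16, which is less than 16 − 3 + 32 = 45. Contributing more than 3 just wastes the excess. So contributing exactly 3 is a best response.
Each player's payoff: 16 − 3 + 32 = 45.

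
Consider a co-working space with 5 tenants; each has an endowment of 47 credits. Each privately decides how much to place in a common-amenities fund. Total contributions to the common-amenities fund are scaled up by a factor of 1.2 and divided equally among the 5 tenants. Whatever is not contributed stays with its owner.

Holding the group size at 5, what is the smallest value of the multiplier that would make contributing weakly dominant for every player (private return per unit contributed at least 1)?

5

A contributed unit returns (multiplier)/5 to its contributor.
This reaches 1 exactly when the multiplier is 5.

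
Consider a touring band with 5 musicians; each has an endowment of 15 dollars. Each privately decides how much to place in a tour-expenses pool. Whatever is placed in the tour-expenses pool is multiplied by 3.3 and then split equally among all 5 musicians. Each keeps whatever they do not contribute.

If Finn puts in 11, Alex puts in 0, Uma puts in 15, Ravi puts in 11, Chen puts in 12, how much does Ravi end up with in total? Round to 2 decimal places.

Total contributed: 11 + 0 + 15 + 11 + 12 = 49.
Each receives 3.3 × 49 / 5 = 32.34 from the tour-expenses pool.
Ravi keeps 15 − 11 = 4, so Ravi's payoff is 4 + 32.34 = 36.34.

36.34 dollars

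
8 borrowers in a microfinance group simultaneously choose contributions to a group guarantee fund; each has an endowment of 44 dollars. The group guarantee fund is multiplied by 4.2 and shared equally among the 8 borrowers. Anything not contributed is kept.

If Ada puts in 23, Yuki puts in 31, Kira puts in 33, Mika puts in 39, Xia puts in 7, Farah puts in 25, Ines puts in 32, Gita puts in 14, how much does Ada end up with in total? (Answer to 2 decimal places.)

128.10 dollars

Total contributed: 23 + 31 + 33 + 39 + 7 + 25 + 32 + 14 = 204.
Each receives 4.2 × 204 / 8 = 107.10 from the group guarantee fund.
Ada keeps 44 − 23 = 21, so Ada's payoff is 21 + 107.10 = 128.10.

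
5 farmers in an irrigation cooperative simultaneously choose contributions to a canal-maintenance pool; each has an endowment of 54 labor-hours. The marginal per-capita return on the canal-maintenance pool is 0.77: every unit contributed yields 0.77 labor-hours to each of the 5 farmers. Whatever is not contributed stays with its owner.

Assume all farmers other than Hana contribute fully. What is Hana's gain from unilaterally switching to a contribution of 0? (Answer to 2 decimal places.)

Switching from a contribution of 54 to 0 lets Hana keep an extra 54 labor-hours, but lowers the canal-maintenance pool by 54, which costs Hana their own share of that drop: 0.77 × 54 = 41.58.
Net gain = 54 − 41.58 = 12.42. The private return per contributed unit (0.77) is below 1, so free-riding is indeed the best response regardless of what the others do.

12.42 labor-hours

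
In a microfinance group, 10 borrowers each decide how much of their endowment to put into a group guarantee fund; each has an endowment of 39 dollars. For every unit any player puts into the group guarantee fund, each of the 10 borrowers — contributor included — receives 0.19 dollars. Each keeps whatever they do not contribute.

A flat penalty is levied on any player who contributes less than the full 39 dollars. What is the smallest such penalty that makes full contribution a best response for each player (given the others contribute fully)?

Given the others contribute fully, the best deviation is to contribute 0 (any partial contribution still incurs the fine and gives up units whose private return 0.19 is below 1).
Deviating from 39 to 0 saves 39 dollars but forfeits the deviator's share of the drop in the group guarantee fund: 0.19 × 39 = 7.41.
So the deviation gain is 39 − 7.41 = 31.59, and the fine must be at least 31.59 dollars to wipe it out.

31.59 dollars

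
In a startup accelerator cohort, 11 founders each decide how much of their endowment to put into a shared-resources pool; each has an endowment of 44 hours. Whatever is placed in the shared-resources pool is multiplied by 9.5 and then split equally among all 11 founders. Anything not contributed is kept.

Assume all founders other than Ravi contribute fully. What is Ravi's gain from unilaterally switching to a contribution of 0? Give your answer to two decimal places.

Switching from a contribution of 44 to 0 lets Ravi keep an extra 44 hours, but lowers the shared-resources pool by 44, which costs Ravi their own share of that drop: 9.5/11 × 44 = 38.00.
Net gain = 44 − 38.00 = 6.00. The private return per contributed unit (0.8636) is below 1, so free-riding is indeed the best response regardless of what the others do.

6.00 hours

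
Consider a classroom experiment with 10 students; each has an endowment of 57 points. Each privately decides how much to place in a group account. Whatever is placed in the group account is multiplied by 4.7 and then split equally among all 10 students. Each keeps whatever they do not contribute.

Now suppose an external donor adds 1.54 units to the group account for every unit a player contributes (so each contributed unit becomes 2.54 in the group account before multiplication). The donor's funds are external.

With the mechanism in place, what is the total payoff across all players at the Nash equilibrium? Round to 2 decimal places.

With the mechanism, a contributed unit returns 4.7 × 2.54 / 10 = 1.1938 per unit of net cost to the contributor — now above 1 — so contributing fully is weakly dominant for every player.
At the Nash equilibrium everyone contributes 57. Group total payoff = 4.7 × 2.54 × 570 = 6804.66.

6804.66 points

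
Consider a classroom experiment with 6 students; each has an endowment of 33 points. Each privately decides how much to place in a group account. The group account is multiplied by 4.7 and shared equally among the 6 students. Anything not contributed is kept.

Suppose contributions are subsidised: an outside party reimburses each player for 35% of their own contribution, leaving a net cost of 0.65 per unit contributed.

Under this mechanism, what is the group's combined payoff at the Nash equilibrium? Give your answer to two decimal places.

999.90 points

The effective private return per unit is now (4.7/6) / 0.65 = 1.2051 > 1, so every player's dominant strategy flips to full contribution.
At the Nash equilibrium everyone contributes 33. Group total payoff = 6 × (33 × 0.35 + 4.7 × 33) = 999.90.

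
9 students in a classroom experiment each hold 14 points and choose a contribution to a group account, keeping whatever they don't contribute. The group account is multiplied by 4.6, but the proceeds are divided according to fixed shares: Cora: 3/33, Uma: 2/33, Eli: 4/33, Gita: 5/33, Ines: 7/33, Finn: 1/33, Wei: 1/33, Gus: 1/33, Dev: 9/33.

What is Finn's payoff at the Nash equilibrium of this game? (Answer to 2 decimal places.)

Each unit j contributes comes back to j as 4.6 × (j's share), so j prefers to contribute only if that share exceeds 1/4.6 = 0.2174; otherwise keeping the unit dominates.
Only Dev (9/33) clears that bar, contributing 14; the remaining 8 contribute 0. Total contributed: 14.
Finn keeps 14 and receives 4.6 × 14 × 1/33 = 1.95 from the group account, for a payoff of 15.95.

15.95 points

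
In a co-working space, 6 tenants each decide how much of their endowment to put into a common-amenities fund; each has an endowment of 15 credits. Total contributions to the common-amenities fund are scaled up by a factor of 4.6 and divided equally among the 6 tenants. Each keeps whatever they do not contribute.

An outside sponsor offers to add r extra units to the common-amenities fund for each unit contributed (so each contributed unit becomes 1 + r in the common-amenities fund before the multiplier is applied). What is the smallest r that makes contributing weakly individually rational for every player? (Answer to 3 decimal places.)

0.304

With matching at rate r, one contributed unit becomes (1 + r) in the common-amenities fund and returns 4.6 × (1 + r) / 6 to the contributor.
Setting this equal to 1: 1 + r = 6/4.6 = 1.3043.
So the minimum matching rate is r = 1.3043 − 1 = 0.304.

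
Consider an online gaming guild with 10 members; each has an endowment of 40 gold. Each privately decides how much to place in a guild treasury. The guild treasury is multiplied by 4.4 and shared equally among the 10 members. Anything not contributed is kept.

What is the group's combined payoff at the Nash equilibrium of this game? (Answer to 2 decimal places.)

400.00 gold

Each contributed unit returns 4.4/10 = 0.4400 to its contributor — below 1 — so contributing 0 is dominant for every player. At the Nash equilibrium everyone keeps their 40, and the group total is 10 × 40 = 400.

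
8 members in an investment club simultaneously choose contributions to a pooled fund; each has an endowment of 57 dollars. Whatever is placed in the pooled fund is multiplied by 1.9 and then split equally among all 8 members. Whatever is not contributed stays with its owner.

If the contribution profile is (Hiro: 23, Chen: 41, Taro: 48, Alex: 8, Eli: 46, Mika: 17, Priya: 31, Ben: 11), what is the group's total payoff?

Total contributed: 23 + 41 + 48 + 8 + 46 + 17 + 31 + 11 = 225; total kept: 8 × 57 − 225 = 231.
The pooled fund pays out 1.9 × 225 = 427.50 in aggregate.
Group total = 231 + 427.50 = 658.50.

658.50 dollars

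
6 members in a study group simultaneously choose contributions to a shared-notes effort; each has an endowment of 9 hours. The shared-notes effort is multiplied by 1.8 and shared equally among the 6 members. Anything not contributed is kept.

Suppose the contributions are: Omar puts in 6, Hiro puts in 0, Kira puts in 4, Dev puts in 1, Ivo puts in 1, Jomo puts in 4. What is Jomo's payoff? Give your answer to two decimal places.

9.80 hours

Total contributed: 6 + 0 + 4 + 1 + 1 + 4 = 16.
Each receives 1.8 × 16 / 6 = 4.80 from the shared-notes effort.
Jomo keeps 9 − 4 = 5, so Jomo's payoff is 5 + 4.80 = 9.80.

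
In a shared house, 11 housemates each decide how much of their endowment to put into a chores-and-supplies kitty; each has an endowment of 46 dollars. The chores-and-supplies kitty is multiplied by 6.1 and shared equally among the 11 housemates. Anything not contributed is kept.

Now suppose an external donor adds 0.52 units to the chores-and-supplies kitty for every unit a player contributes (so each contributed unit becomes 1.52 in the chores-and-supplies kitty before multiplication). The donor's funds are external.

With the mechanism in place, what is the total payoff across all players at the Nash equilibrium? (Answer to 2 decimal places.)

The effective private return is 6.1 × 1.52 / 11 = 0.8429, which is still under 1, so the mechanism doesn't change anyone's dominant strategy: zero contribution.
Everyone keeps their endowment and the group total is 11 × 46 = 506.

506.00 dollars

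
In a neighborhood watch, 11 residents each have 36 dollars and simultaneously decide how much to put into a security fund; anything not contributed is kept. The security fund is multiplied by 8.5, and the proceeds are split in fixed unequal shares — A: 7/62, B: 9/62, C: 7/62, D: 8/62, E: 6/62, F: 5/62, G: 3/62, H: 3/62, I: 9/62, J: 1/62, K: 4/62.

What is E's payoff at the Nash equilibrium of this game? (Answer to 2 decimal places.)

124.84 dollars

A player with share s gets back 8.5·s per unit contributed, so full contribution is dominant for anyone with s > 1/8.5 = 0.1176 and zero contribution is dominant for anyone below.
B, D and I clear that bar, contributing 36 each; the remaining 8 contribute 0. Total contributed: 108.
E keeps 36 and receives 8.5 × 108 × 6/62 = 88.84 from the security fund, for a payoff of 124.84.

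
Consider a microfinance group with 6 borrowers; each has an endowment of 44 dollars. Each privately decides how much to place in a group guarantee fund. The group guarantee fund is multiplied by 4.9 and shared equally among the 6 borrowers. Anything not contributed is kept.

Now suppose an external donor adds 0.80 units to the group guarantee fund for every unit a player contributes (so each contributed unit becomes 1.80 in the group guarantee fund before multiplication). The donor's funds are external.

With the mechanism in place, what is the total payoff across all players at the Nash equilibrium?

The effective private return per unit is now 4.9 × 1.80 / 6 = 1.4700 > 1, so every player's dominant strategy flips to full contribution.
So the Nash equilibrium is full contribution by all 6; the group earns 4.9 × 1.80 × 264 = 2328.48.

2328.48 dollars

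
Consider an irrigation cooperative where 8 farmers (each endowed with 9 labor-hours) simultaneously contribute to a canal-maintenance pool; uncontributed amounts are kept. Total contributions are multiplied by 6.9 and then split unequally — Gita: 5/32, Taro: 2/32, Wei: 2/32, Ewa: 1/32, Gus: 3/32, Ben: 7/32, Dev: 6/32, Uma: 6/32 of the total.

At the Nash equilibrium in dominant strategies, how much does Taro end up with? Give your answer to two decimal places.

Player j's private return per contributed unit is 6.9 × (j's share). Contributing is weakly dominant for j when that share is at least 1/6.9 = 0.1449, and contributing 0 is dominant otherwise.
The shares above 0.1449 belong to Gita, Ben, Dev and Uma, contributing 9 each; the remaining 4 contribute 0. Total contributed: 36.
Taro keeps 9 and receives 6.9 × 36 × 2/32 = 15.53 from the canal-maintenance pool, for a payoff of 24.53.

24.53 labor-hours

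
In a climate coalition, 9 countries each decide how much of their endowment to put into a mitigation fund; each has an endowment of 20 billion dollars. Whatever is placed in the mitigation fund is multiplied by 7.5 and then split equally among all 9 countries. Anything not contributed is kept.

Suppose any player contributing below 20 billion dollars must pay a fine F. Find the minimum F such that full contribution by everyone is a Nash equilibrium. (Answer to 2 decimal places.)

Given the others contribute fully, the best deviation is to contribute 0 (any partial contribution still incurs the fine and gives up units whose private return 0.8333 is below 1).
Deviating from 20 to 0 saves 20 billion dollars but forfeits the deviator's share of the drop in the mitigation fund: 7.5/9 × 20 = 16.67.
So the deviation gain is 20 − 16.67 = 3.33, and the fine must be at least 3.33 billion dollars to wipe it out.

3.33 billion dollars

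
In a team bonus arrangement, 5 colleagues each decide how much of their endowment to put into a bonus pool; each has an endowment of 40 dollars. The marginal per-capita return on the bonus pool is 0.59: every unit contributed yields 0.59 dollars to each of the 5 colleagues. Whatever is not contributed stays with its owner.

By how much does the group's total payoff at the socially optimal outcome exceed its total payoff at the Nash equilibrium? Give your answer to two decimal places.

390.00 dollars

The private return per contributed unit is 0.59 < 1, so contributing 0 is dominant for every player. At the Nash equilibrium everyone keeps their 40, and the group total is 5 × 40 = 200.
Each contributed unit returns 2.950 to the group as a whole (0.59 to each of 5 players), which exceeds 1, so the social optimum is full contribution: group total = 2.950 × 200 = 590.00.
Efficiency loss = 590.00 − 200 = 390.00.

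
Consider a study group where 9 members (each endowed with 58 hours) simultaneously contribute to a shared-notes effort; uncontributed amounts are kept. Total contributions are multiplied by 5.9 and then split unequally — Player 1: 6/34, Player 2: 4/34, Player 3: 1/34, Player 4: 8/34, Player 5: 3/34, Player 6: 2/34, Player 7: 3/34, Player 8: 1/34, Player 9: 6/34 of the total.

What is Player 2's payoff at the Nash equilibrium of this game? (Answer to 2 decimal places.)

178.78 hours

Player j's private return per contributed unit is 5.9 × (j's share). Contributing is weakly dominant for j when that share is at least 1/5.9 = 0.1695, and contributing 0 is dominant otherwise.
Player 1, Player 4 and Player 9 are above the threshold, contributing 58 each; the remaining 6 contribute 0. Total contributed: 174.
Player 2 keeps 58 and receives 5.9 × 174 × 4/34 = 120.78 from the shared-notes effort, for a payoff of 178.78.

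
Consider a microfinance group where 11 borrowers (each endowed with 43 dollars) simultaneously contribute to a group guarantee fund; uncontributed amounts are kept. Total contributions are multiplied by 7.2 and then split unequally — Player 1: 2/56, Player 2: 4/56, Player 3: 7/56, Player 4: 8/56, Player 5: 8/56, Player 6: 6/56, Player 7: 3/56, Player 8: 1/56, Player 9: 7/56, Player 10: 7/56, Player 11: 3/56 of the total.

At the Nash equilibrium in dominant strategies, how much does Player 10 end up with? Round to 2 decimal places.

Each unit j contributes comes back to j as 7.2 × (j's share), so j prefers to contribute only if that share exceeds 1/7.2 = 0.1389; otherwise keeping the unit dominates.
Player 4 and Player 5 are above the threshold, contributing 43 each; the remaining 9 contribute 0. Total contributed: 86.
Player 10 keeps 43 and receives 7.2 × 86 × 7/56 = 77.40 from the group guarantee fund, for a payoff of 120.40.

120.40 dollars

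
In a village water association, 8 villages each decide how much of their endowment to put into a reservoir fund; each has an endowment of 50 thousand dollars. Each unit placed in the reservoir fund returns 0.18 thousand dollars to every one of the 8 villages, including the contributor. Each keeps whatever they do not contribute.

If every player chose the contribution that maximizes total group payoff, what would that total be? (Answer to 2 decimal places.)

576.00 thousand dollars

Each contributed unit returns 1.440 to the group as a whole (0.18 to each of 8 players), which exceeds 1, so the social optimum is full contribution: group total = 1.440 × 400 = 576.00.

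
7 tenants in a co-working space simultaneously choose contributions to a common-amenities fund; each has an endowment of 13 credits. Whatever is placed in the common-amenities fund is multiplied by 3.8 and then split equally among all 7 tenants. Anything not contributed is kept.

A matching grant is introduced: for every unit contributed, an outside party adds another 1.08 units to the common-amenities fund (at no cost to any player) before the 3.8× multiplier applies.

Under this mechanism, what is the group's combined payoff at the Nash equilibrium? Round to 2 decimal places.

The effective private return per unit is now 3.8 × 2.08 / 7 = 1.1291 > 1, so every player's dominant strategy flips to full contribution.
So the Nash equilibrium is full contribution by all 7; the group earns 3.8 × 2.08 × 91 = 719.26.

719.26 credits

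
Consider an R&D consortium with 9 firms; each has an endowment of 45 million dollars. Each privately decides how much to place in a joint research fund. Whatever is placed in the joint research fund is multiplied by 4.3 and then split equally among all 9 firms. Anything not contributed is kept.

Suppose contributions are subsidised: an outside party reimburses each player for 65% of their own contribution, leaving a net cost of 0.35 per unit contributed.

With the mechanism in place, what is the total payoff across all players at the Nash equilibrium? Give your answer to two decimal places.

2004.75 million dollars

Under the mechanism each unit contributed yields (4.3/9) / 0.35 = 1.3651 back to its contributor per unit of net cost, which exceeds 1, making full contribution the dominant choice for everyone.
So the Nash equilibrium is full contribution by all 9; the group earns 9 × (45 × 0.65 + 4.3 × 45) = 2004.75.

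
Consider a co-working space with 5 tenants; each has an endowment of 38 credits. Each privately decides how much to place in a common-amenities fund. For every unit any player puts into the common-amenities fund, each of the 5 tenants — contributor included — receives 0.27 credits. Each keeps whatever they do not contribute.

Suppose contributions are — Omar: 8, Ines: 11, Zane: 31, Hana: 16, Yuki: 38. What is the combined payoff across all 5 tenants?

226.40 credits

Total contributed: 8 + 11 + 31 + 16 + 38 = 104; total kept: 5 × 38 − 104 = 86.
The common-amenities fund pays out 0.27 × 5 × 104 = 140.40 in aggregate.
Group total = 86 + 140.40 = 226.40.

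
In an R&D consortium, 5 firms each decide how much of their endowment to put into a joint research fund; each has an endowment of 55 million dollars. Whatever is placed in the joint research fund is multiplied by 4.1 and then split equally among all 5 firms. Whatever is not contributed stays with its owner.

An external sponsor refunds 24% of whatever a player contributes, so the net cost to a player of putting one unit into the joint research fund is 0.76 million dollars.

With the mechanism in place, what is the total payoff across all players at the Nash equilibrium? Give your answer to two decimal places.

1193.50 million dollars

With the mechanism, a contributed unit returns (4.1/5) / 0.76 = 1.0789 per unit of net cost to the contributor — now above 1 — so contributing fully is weakly dominant for every player.
So the Nash equilibrium is full contribution by all 5; the group earns 5 × (55 × 0.24 + 4.1 × 55) = 1193.50.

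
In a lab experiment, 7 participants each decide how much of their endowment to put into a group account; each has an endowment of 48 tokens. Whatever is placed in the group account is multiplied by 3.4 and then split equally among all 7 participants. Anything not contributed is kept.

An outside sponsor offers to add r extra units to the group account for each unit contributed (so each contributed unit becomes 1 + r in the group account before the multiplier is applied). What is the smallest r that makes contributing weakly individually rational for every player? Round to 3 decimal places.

With matching at rate r, one contributed unit becomes (1 + r) in the group account and returns 3.4 × (1 + r) / 7 to the contributor.
Setting this equal to 1: 1 + r = 7/3.4 = 2.0588.
So the minimum matching rate is r = 2.0588 − 1 = 1.059.

1.059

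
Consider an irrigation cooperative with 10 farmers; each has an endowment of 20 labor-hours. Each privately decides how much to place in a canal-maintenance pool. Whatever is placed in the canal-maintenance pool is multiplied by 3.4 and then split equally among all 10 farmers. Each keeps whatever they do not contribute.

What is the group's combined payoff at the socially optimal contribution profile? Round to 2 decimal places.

Each contributed unit returns 3.400 to the group as a whole (0.3400 to each of 10 players), which exceeds 1, so the social optimum is full contribution: group total = 3.400 × 200 = 680.00.

680.00 labor-hours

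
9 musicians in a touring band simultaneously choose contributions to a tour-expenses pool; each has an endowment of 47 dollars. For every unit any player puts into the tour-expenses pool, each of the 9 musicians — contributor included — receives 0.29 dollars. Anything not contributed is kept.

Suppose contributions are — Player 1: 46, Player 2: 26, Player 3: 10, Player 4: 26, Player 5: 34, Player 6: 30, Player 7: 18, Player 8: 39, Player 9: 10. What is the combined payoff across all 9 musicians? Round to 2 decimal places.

807.79 dollars

Total contributed: 46 + 26 + 10 + 26 + 34 + 30 + 18 + 39 + 10 = 239; total kept: 9 × 47 − 239 = 184.
The tour-expenses pool pays out 0.29 × 9 × 239 = 623.79 in aggregate.
Group total = 184 + 623.79 = 807.79.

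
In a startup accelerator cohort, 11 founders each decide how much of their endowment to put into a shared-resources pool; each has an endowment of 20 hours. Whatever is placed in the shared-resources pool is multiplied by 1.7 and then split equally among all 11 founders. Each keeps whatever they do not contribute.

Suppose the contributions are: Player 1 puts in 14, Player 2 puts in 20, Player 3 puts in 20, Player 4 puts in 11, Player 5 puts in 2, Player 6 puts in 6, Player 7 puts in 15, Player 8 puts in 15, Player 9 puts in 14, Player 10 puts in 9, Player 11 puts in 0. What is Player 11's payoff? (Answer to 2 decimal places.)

Total contributed: 14 + 20 + 20 + 11 + 2 + 6 + 15 + 15 + 14 + 9 + 0 = 126.
Each receives 1.7 × 126 / 11 = 19.47 from the shared-resources pool.
Player 11 keeps 20 − 0 = 20, so Player 11's payoff is 20 + 19.47 = 39.47.

39.47 hours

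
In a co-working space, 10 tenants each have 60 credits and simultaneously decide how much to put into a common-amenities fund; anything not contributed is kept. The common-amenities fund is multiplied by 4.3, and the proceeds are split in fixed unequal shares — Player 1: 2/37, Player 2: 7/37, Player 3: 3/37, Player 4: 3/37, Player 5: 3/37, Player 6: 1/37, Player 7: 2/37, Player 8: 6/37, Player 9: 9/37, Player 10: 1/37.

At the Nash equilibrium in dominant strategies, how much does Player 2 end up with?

Each unit j contributes comes back to j as 4.3 × (j's share), so j prefers to contribute only if that share exceeds 1/4.3 = 0.2326; otherwise keeping the unit dominates.
Only Player 9 (9/37) clears that bar, contributing 60; the remaining 9 contribute 0. Total contributed: 60.
Player 2 keeps 60 and receives 4.3 × 60 × 7/37 = 48.81 from the common-amenities fund, for a payoff of 108.81.

108.81 credits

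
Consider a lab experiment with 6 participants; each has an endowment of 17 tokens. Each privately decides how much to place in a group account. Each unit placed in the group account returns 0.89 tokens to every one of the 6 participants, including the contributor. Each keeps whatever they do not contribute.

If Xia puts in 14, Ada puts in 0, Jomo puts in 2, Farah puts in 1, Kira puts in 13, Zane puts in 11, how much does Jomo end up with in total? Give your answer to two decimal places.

51.49 tokens

Total contributed: 14 + 0 + 2 + 1 + 13 + 11 = 41.
Each receives 0.89 × 41 = 36.49 from the group account.
Jomo keeps 17 − 2 = 15, so Jomo's payoff is 15 + 36.49 = 51.49.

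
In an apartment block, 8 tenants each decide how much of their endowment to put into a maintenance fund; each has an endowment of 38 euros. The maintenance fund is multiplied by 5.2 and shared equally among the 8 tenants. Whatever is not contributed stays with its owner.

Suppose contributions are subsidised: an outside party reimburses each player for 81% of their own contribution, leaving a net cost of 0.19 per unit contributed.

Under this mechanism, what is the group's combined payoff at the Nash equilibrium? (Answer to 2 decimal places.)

The effective private return per unit is now (5.2/8) / 0.19 = 3.4211 > 1, so every player's dominant strategy flips to full contribution.
At the Nash equilibrium everyone contributes 38. Group total payoff = 8 × (38 × 0.81 + 5.2 × 38) = 1827.04.

1827.04 euros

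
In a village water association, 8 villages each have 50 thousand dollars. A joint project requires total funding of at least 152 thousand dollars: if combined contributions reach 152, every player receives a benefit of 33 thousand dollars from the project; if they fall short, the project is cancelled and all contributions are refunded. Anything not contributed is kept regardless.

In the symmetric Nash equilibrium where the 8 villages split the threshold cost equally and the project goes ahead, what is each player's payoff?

Equal share of the threshold: 152/8 = 19.
At this profile no one gains by cutting their contribution: any cut drops the total below 152, the project is cancelled, contributions are refunded, and the deviator ends with 50, which is less than 50 − 19 + 33 = 64. Contributing more than 19 just wastes the excess. So contributing exactly 19 is a best response.
Each player's payoff: 50 − 19 + 33 = 64.

64 thousand dollars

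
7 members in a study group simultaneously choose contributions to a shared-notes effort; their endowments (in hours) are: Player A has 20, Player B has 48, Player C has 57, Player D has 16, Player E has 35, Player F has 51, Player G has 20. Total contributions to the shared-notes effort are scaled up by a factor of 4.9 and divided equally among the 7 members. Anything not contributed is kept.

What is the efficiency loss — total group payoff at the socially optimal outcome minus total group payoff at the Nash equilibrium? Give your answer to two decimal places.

963.30 hours

The private return per contributed unit is 4.9/7 = 0.7000 < 1 for every player regardless of endowment, so the Nash equilibrium is zero contribution and the group total is Σ E_j = 20 + 48 + 57 + 16 + 35 + 51 + 20 = 247.
Each contributed unit returns 4.900 to the group, so the social optimum is full contribution by everyone: group total = 4.900 × 247 = 1210.30.
Efficiency loss = (4.900 − 1) × 247 = 963.30.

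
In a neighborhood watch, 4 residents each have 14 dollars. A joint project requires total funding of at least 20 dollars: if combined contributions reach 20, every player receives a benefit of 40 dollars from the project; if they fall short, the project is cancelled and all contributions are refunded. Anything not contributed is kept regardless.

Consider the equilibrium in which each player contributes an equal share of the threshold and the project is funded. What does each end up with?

Equal share of the threshold: 20/4 = 5.
At this profile no one gains by cutting their contribution: any cut drops the total below 20, the project is cancelled, contributions are refunded, and the deviator ends with 14, which is less than 14 − 5 + 40 = 49. Contributing more than 5 just wastes the excess. So contributing exactly 5 is a best response.
Each player's payoff: 14 − 5 + 40 = 49.

49 dollars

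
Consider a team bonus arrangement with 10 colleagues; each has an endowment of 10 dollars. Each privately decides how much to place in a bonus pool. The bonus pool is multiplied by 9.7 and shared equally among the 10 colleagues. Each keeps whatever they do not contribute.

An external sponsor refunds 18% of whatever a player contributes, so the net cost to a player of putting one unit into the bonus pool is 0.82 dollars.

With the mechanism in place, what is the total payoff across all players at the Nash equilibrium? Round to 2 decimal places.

988.00 dollars

Under the mechanism each unit contributed yields (9.7/10) / 0.82 = 1.1829 back to its contributor per unit of net cost, which exceeds 1, making full contribution the dominant choice for everyone.
So the Nash equilibrium is full contribution by all 10; the group earns 10 × (10 × 0.18 + 9.7 × 10) = 988.00.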